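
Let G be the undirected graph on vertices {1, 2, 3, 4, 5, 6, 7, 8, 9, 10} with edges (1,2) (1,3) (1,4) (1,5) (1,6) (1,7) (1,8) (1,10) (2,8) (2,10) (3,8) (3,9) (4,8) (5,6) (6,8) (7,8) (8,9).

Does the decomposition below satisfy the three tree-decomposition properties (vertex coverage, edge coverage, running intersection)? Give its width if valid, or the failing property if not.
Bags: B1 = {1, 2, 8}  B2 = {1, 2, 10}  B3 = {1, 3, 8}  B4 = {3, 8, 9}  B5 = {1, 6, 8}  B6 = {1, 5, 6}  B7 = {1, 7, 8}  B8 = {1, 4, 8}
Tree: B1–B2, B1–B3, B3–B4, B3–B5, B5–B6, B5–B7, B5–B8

Yes; width 2.

Vertex coverage: the bags together contain {1, 2, 3, 4, 5, 6, 7, 8, 9, 10}, the full vertex set. Edge coverage: each edge of G has both endpoints in at least one bag. Running intersection: for every vertex, the bags containing it form a connected subtree. All three properties hold, so this is a valid tree decomposition of width max|bag| − 1 = 2, and hence tw(G) ≤ 2.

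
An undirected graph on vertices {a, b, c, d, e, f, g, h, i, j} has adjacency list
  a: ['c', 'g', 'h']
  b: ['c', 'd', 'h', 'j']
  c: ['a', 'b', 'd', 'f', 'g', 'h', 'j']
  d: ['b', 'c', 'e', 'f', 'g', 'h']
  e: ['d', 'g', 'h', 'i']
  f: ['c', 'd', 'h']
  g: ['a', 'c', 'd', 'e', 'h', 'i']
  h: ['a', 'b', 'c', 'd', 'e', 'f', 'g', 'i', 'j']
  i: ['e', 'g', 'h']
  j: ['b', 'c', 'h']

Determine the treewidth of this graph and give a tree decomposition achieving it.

The largest bag has 4 vertices, giving width 3; this decomposition certifies tw(G) ≤ 3. Conversely, {d, e, g, h} is a clique of size 4, and the vertices of any clique must share a bag in every tree decomposition; so some bag has ≥ 4 vertices and tw(G) ≥ 3. Combining the bounds, tw(G) = 3.

Treewidth 3.
One such decomposition:
Bags: B1 = {a, c, g, h}  B2 = {c, d, g, h}  B3 = {b, c, d, h}  B4 = {d, e, g, h}  B5 = {c, d, f, h}  B6 = {b, c, h, j}  B7 = {e, g, h, i}
Tree: B1–B2, B2–B3, B2–B4, B2–B5, B3–B6, B4–B7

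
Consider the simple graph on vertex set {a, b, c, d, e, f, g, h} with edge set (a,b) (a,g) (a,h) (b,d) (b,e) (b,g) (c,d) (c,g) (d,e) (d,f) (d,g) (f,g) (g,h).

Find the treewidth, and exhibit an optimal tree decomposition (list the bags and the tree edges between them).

Treewidth 2.
Bags: B1 = {a, g, h}  B2 = {a, b, g}  B3 = {b, d, g}  B4 = {c, d, g}  B5 = {d, f, g}  B6 = {b, d, e}
Tree: B1–B2, B2–B3, B3–B4, B4–B5, B3–B6

Every bag has size at most 3, so the width is 3 − 1 = 2 and tw(G) ≤ 2. Conversely, {c, d, g} is a clique of size 3, and the vertices of any clique must share a bag in every tree decomposition; so some bag has ≥ 3 vertices and tw(G) ≥ 2. The upper and lower bounds meet at 2, so that is the treewidth.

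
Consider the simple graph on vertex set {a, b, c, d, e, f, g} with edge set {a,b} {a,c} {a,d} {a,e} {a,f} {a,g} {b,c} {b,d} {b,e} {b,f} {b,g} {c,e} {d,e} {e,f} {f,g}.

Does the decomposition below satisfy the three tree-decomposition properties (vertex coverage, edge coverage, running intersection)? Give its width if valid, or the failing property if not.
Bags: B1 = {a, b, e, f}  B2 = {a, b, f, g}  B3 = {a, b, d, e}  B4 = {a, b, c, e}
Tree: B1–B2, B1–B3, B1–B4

Checking the three conditions: (i) the bags cover all of {a, b, c, d, e, f, g}; (ii) for each edge, some bag contains both endpoints; (iii) the bags containing any fixed vertex form a subtree. All hold, so the decomposition is valid with width 4 − 1 = 3.

Yes; width 3.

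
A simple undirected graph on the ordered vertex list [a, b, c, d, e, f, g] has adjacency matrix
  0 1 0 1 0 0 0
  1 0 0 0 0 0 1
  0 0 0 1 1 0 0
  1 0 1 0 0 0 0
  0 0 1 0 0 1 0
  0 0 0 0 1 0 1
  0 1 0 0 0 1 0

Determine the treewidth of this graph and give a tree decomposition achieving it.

Treewidth 2.
Bags: B1 = {c, d, e}  B2 = {d, e, f}  B3 = {d, f, g}  B4 = {b, d, g}  B5 = {a, b, d}
Tree: B1–B2, B2–B3, B3–B4, B4–B5

Every bag has size at most 3, so the width is 3 − 1 = 2 and tw(G) ≤ 2. Since d–c–e–f–g–b–a–d is a cycle in G, G is not acyclic. Forests are exactly the graphs of treewidth ≤ 1, so tw(G) ≥ 2. Therefore the treewidth is 2.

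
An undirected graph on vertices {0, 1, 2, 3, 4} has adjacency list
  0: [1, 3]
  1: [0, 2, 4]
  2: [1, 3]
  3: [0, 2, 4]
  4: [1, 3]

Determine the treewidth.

A width-2 tree decomposition is:
Bags: B1 = {1, 2, 3}  B2 = {1, 3, 4}  B3 = {0, 1, 3}
Tree: B1–B2, B2–B3
The largest bag has 3 vertices, giving width 2; this decomposition certifies tw(G) ≤ 2. For the lower bound, G contains the cycle 3–2–1–4–3, so G is not a forest; only forests have treewidth ≤ 1, hence tw(G) ≥ 2. Hence tw(G) = 2 exactly.

2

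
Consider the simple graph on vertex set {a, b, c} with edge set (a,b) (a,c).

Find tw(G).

A width-1 tree decomposition is:
Bags: B1 = {a, c}  B2 = {a, b}
Tree: B1–B2
The largest bag has 2 vertices, giving width 1; this decomposition certifies tw(G) ≤ 1. G has an edge, so its treewidth is at least 1. Hence tw(G) = 1 exactly.

1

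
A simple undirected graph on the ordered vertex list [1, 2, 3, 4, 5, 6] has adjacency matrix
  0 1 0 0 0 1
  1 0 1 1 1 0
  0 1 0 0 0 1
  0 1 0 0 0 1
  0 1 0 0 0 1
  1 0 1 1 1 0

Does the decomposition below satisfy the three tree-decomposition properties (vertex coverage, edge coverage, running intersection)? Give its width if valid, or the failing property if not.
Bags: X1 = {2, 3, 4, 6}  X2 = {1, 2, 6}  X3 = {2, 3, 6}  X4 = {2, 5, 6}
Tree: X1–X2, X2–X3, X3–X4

No — bags containing vertex 3 are not connected in the tree.

A tree decomposition must satisfy three properties: every vertex lies in some bag; for every edge, both endpoints lie together in some bag; and for every vertex, the bags containing it form a connected subtree. Here bags containing vertex 3 are not connected in the tree, so the decomposition is invalid.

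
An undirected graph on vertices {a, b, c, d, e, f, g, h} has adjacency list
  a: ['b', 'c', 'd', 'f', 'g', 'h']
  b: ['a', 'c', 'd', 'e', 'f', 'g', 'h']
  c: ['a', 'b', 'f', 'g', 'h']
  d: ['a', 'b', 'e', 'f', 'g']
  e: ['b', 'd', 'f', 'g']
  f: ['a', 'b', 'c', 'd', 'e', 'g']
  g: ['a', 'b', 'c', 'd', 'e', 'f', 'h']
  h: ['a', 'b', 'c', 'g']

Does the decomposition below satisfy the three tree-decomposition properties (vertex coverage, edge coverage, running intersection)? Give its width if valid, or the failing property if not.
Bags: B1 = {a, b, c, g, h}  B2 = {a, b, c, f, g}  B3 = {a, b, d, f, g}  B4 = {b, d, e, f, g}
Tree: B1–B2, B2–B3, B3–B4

Vertex coverage: the bags together contain {a, b, c, d, e, f, g, h}, the full vertex set. Edge coverage: each edge of G has both endpoints in at least one bag. Running intersection: for every vertex, the bags containing it form a connected subtree. All three properties hold, so this is a valid tree decomposition of width max|bag| − 1 = 4, and hence tw(G) ≤ 4.

Yes; width 4.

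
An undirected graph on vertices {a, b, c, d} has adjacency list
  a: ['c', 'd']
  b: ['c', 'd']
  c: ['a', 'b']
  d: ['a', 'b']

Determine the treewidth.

2

A width-2 tree decomposition is:
Bags: B1 = {a, b, d}  B2 = {a, b, c}
Tree: B1–B2
The largest bag has 3 vertices, giving width 2; this decomposition certifies tw(G) ≤ 2. Since a–d–b–c–a is a cycle in G, G is not acyclic. Forests are exactly the graphs of treewidth ≤ 1, so tw(G) ≥ 2. The upper and lower bounds meet at 2, so that is the treewidth.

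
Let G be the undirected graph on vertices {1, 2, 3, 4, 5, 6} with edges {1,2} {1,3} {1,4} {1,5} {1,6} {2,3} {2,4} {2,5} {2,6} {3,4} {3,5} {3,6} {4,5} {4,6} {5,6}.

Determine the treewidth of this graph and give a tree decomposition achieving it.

With just one bag of size 6, the width is 6 − 1 = 5, so tw(G) ≤ 5. On the other hand G contains the 6-clique {1, 2, 3, 4, 5, 6}. A clique must lie in a single bag of any decomposition, so no decomposition can have width below 5. Therefore the treewidth is 5.

Treewidth 5.
One such decomposition:
Bags: B1 = {1, 2, 3, 4, 5, 6}
Tree: (single bag)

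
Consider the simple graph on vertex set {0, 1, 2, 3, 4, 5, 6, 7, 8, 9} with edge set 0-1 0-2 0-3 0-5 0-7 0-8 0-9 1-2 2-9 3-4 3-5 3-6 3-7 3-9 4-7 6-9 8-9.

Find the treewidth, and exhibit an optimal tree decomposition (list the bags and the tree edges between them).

Each bag holds 3 vertices, so the decomposition has width 2, which upper-bounds the treewidth. Conversely, {0, 8, 9} is a clique of size 3, and the vertices of any clique must share a bag in every tree decomposition; so some bag has ≥ 3 vertices and tw(G) ≥ 2. Therefore the treewidth is 2.

Treewidth 2.
Bags: B1 = {0, 3, 7}  B2 = {0, 3, 9}  B3 = {0, 2, 9}  B4 = {0, 1, 2}  B5 = {0, 8, 9}  B6 = {3, 4, 7}  B7 = {0, 3, 5}  B8 = {3, 6, 9}
Tree: B1–B2, B2–B3, B3–B4, B2–B5, B1–B6, B2–B7, B2–B8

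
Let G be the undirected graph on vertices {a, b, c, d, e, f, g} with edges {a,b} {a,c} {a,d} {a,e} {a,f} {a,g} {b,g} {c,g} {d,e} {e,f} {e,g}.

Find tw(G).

A width-2 tree decomposition is:
Bags: B1 = {a, d, e}  B2 = {a, e, g}  B3 = {a, e, f}  B4 = {a, b, g}  B5 = {a, c, g}
Tree: B1–B2, B1–B3, B2–B4, B2–B5
The largest bag has 3 vertices, giving width 2; this decomposition certifies tw(G) ≤ 2. For the lower bound, the 3 vertices {a, d, e} are pairwise adjacent, and any tree decomposition puts a clique entirely inside one bag — forcing width ≥ 2. Therefore the treewidth is 2.

2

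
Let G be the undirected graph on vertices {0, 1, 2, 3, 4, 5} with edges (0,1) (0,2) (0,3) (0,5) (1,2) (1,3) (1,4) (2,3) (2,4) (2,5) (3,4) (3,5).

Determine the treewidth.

A width-3 tree decomposition is:
Bags: B1 = {0, 2, 3, 5}  B2 = {0, 1, 2, 3}  B3 = {1, 2, 3, 4}
Tree: B1–B2, B2–B3
Every bag has size at most 4, so the width is 4 − 1 = 3 and tw(G) ≤ 3. On the other hand G contains the 4-clique {0, 1, 2, 3}. A clique must lie in a single bag of any decomposition, so no decomposition can have width below 3. Combining the bounds, tw(G) = 3.

3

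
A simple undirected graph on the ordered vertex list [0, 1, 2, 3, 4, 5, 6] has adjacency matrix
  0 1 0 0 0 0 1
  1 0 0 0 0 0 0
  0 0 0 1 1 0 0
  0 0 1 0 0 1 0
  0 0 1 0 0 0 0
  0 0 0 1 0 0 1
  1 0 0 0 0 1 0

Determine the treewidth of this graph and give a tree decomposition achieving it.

Treewidth 1.
One such decomposition:
Bags: B1 = {0, 1}  B2 = {0, 6}  B3 = {5, 6}  B4 = {3, 5}  B5 = {2, 3}  B6 = {2, 4}
Tree: B1–B2, B2–B3, B3–B4, B4–B5, B5–B6

Each bag holds 2 vertices, so the decomposition has width 1, which upper-bounds the treewidth. G has an edge, so its treewidth is at least 1. The upper and lower bounds meet at 1, so that is the treewidth.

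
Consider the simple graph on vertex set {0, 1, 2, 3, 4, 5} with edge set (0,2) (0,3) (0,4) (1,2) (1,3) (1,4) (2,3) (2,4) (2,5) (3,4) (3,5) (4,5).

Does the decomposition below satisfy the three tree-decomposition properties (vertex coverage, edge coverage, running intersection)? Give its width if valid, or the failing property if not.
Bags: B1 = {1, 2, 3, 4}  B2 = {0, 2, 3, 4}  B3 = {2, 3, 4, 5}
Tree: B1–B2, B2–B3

Yes; width 3.

Checking the three conditions: (i) the bags cover all of {0, 1, 2, 3, 4, 5}; (ii) for each edge, some bag contains both endpoints; (iii) the bags containing any fixed vertex form a subtree. All hold, so the decomposition is valid with width 4 − 1 = 3.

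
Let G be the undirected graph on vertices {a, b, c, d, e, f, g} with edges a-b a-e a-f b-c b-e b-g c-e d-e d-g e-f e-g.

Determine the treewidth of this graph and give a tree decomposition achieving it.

Treewidth 2.
Bags: B1 = {b, e, g}  B2 = {a, b, e}  B3 = {b, c, e}  B4 = {d, e, g}  B5 = {a, e, f}
Tree: B1–B2, B1–B3, B1–B4, B2–B5

The largest bag has 3 vertices, giving width 2; this decomposition certifies tw(G) ≤ 2. On the other hand G contains the 3-clique {d, e, g}. A clique must lie in a single bag of any decomposition, so no decomposition can have width below 2. Hence tw(G) = 2 exactly.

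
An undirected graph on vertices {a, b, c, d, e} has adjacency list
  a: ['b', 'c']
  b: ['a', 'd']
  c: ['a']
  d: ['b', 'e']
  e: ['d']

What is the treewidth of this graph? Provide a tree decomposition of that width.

Each bag holds 2 vertices, so the decomposition has width 1, which upper-bounds the treewidth. G has an edge, so its treewidth is at least 1. Hence tw(G) = 1 exactly.

Treewidth 1.
Bags: B1 = {d, e}  B2 = {b, d}  B3 = {a, b}  B4 = {a, c}
Tree: B1–B2, B2–B3, B3–B4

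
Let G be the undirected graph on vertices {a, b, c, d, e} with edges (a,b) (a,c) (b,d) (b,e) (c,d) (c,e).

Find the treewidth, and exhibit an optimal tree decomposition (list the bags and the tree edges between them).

Treewidth 2.
One such decomposition:
Bags: B1 = {b, c, e}  B2 = {b, c, d}  B3 = {a, b, c}
Tree: B1–B2, B2–B3

Each bag holds 3 vertices, so the decomposition has width 2, which upper-bounds the treewidth. For the lower bound, G contains the cycle c–e–b–d–c, so G is not a forest; only forests have treewidth ≤ 1, hence tw(G) ≥ 2. The upper and lower bounds meet at 2, so that is the treewidth.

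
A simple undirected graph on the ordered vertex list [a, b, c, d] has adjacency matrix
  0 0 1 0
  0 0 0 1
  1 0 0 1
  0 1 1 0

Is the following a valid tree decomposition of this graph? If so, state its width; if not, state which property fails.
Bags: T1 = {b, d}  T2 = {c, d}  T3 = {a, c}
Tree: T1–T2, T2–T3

Yes; width 1.

Checking the three conditions: (i) the bags cover all of {a, b, c, d}; (ii) for each edge, some bag contains both endpoints; (iii) the bags containing any fixed vertex form a subtree. All hold, so the decomposition is valid with width 2 − 1 = 1.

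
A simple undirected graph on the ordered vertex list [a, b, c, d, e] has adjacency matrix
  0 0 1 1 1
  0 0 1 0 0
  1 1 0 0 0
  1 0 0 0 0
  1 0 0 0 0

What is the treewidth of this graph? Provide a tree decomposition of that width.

Treewidth 1.
One such decomposition:
Bags: B1 = {a, c}  B2 = {a, d}  B3 = {b, c}  B4 = {a, e}
Tree: B1–B2, B1–B3, B1–B4

The largest bag has 2 vertices, giving width 1; this decomposition certifies tw(G) ≤ 1. Any graph with an edge has treewidth ≥ 1, and G has the edge a–c. Hence tw(G) = 1 exactly.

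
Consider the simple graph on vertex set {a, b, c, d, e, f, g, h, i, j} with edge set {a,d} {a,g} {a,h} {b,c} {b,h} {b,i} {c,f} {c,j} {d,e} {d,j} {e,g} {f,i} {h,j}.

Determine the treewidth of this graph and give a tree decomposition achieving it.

The largest bag has 3 vertices, giving width 2; this decomposition certifies tw(G) ≤ 2. Since f–i–b–c–f is a cycle in G, G is not acyclic. Forests are exactly the graphs of treewidth ≤ 1, so tw(G) ≥ 2. Combining the bounds, tw(G) = 2.

Treewidth 2.
One such decomposition:
Bags: B1 = {c, f, i}  B2 = {b, c, i}  B3 = {b, c, j}  B4 = {b, h, j}  B5 = {d, h, j}  B6 = {a, d, h}  B7 = {a, d, e}  B8 = {a, e, g}
Tree: B1–B2, B2–B3, B3–B4, B4–B5, B5–B6, B6–B7, B7–B8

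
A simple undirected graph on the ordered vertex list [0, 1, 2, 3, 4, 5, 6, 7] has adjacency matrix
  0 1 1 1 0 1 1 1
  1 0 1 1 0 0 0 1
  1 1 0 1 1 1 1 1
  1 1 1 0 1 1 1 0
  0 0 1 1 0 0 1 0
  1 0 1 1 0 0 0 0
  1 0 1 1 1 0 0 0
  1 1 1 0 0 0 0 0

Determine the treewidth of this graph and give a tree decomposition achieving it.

The largest bag has 4 vertices, giving width 3; this decomposition certifies tw(G) ≤ 3. Conversely, {0, 1, 2, 3} is a clique of size 4, and the vertices of any clique must share a bag in every tree decomposition; so some bag has ≥ 4 vertices and tw(G) ≥ 3. Therefore the treewidth is 3.

Treewidth 3.
Bags: B1 = {0, 1, 2, 3}  B2 = {0, 2, 3, 5}  B3 = {0, 2, 3, 6}  B4 = {0, 1, 2, 7}  B5 = {2, 3, 4, 6}
Tree: B1–B2, B1–B3, B1–B4, B3–B5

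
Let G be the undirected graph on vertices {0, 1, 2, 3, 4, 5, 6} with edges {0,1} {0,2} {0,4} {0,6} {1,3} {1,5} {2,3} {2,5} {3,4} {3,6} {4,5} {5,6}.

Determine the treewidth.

3

A width-3 tree decomposition is:
Bags: B1 = {0, 1, 3, 5}  B2 = {0, 3, 4, 5}  B3 = {0, 2, 3, 5}  B4 = {0, 3, 5, 6}
Tree: B1–B2, B2–B3, B3–B4
The largest bag has 4 vertices, giving width 3; this decomposition certifies tw(G) ≤ 3. For the lower bound: the 4 vertex sets {1,3}, {4,5}, {0}, {2} are disjoint, each induces a connected subgraph, and every pair is joined by at least one edge of G. Contracting each set to a single vertex therefore yields K_{4} as a minor, and since treewidth is minor-monotone, tw(G) ≥ tw(K_{4}) = 3. Combining the bounds, tw(G) = 3.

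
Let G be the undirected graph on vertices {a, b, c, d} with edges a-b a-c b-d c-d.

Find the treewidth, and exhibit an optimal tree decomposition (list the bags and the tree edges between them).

Treewidth 2.
One such decomposition:
Bags: B1 = {a, c, d}  B2 = {a, b, d}
Tree: B1–B2

Each bag holds 3 vertices, so the decomposition has width 2, which upper-bounds the treewidth. Since d–c–a–b–d is a cycle in G, G is not acyclic. Forests are exactly the graphs of treewidth ≤ 1, so tw(G) ≥ 2. Combining the bounds, tw(G) = 2.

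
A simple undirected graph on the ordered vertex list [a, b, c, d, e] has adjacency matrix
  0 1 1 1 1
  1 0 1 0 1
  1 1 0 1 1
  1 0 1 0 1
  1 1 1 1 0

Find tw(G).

3

A width-3 tree decomposition is:
Bags: B1 = {a, b, c, e}  B2 = {a, c, d, e}
Tree: B1–B2
Each bag holds 4 vertices, so the decomposition has width 3, which upper-bounds the treewidth. Conversely, {a, c, d, e} is a clique of size 4, and the vertices of any clique must share a bag in every tree decomposition; so some bag has ≥ 4 vertices and tw(G) ≥ 3. Combining the bounds, tw(G) = 3.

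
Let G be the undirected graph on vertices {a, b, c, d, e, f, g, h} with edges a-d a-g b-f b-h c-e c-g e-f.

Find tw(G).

1

A width-1 tree decomposition is:
Bags: B1 = {a, d}  B2 = {a, g}  B3 = {c, g}  B4 = {c, e}  B5 = {e, f}  B6 = {b, f}  B7 = {b, h}
Tree: B1–B2, B2–B3, B3–B4, B4–B5, B5–B6, B6–B7
The largest bag has 2 vertices, giving width 1; this decomposition certifies tw(G) ≤ 1. G has an edge, so its treewidth is at least 1. Hence tw(G) = 1 exactly.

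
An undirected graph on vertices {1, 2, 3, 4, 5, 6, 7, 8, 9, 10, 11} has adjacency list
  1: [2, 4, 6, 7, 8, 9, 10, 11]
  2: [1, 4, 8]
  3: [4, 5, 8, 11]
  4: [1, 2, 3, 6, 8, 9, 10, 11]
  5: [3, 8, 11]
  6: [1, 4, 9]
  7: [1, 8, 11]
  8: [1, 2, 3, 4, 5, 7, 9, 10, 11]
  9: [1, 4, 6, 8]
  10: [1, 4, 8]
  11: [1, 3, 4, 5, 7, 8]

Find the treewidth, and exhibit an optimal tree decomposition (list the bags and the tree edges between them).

Each bag holds 4 vertices, so the decomposition has width 3, which upper-bounds the treewidth. For the lower bound, the 4 vertices {1, 4, 8, 10} are pairwise adjacent, and any tree decomposition puts a clique entirely inside one bag — forcing width ≥ 3. Therefore the treewidth is 3.

Treewidth 3.
One such decomposition:
Bags: B1 = {1, 4, 8, 11}  B2 = {1, 4, 8, 9}  B3 = {1, 4, 8, 10}  B4 = {3, 4, 8, 11}  B5 = {3, 5, 8, 11}  B6 = {1, 4, 6, 9}  B7 = {1, 2, 4, 8}  B8 = {1, 7, 8, 11}
Tree: B1–B2, B2–B3, B1–B4, B4–B5, B2–B6, B2–B7, B1–B8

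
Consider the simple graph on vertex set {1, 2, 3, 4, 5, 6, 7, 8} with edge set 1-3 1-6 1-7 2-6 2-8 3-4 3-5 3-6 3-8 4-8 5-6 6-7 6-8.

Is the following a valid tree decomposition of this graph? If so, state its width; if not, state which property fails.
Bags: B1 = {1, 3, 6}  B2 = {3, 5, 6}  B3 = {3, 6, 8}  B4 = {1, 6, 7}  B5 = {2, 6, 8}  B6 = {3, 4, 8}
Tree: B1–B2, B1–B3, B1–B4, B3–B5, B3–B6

Every vertex of G appears in some bag (union = {1, 2, 3, 4, 5, 6, 7, 8}); every edge is covered by a bag; and for each vertex v the set of bags containing v is connected in the bag tree. The decomposition is therefore valid. The largest bag has 3 vertices, so the width is 2.

Yes; width 2.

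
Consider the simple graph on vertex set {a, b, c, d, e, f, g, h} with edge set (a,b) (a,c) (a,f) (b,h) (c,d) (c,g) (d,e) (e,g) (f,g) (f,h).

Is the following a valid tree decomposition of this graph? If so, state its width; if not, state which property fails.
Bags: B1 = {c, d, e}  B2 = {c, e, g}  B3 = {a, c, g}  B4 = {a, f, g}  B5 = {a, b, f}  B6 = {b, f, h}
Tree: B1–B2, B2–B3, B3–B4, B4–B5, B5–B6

Checking the three conditions: (i) the bags cover all of {a, b, c, d, e, f, g, h}; (ii) for each edge, some bag contains both endpoints; (iii) the bags containing any fixed vertex form a subtree. All hold, so the decomposition is valid with width 3 − 1 = 2.

Yes; width 2.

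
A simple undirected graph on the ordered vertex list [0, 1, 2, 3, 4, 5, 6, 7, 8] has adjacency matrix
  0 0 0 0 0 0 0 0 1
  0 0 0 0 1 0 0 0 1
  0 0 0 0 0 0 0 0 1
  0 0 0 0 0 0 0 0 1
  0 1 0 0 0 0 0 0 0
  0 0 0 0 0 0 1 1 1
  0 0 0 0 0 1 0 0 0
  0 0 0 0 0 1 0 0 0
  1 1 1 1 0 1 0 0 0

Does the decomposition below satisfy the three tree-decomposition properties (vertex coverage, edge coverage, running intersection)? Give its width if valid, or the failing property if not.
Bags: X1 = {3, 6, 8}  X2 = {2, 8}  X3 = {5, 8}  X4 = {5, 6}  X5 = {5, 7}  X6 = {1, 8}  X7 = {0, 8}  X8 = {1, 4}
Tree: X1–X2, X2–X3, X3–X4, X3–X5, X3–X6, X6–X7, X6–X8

No — bags containing vertex 6 are not connected in the tree.

A tree decomposition must satisfy three properties: every vertex lies in some bag; for every edge, both endpoints lie together in some bag; and for every vertex, the bags containing it form a connected subtree. Here bags containing vertex 6 are not connected in the tree, so the decomposition is invalid.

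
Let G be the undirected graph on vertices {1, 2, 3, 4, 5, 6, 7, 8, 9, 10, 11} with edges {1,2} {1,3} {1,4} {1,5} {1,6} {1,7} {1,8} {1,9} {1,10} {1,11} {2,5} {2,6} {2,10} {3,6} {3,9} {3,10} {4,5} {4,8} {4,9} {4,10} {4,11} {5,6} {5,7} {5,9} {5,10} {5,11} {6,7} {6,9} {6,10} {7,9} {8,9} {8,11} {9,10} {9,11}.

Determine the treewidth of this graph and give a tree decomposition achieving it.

The largest bag has 5 vertices, giving width 4; this decomposition certifies tw(G) ≤ 4. For the lower bound, the 5 vertices {1, 4, 8, 9, 11} are pairwise adjacent, and any tree decomposition puts a clique entirely inside one bag — forcing width ≥ 4. Combining the bounds, tw(G) = 4.

Treewidth 4.
One optimal decomposition is:
Bags: B1 = {1, 5, 6, 9, 10}  B2 = {1, 4, 5, 9, 10}  B3 = {1, 3, 6, 9, 10}  B4 = {1, 5, 6, 7, 9}  B5 = {1, 2, 5, 6, 10}  B6 = {1, 4, 5, 9, 11}  B7 = {1, 4, 8, 9, 11}
Tree: B1–B2, B1–B3, B1–B4, B1–B5, B2–B6, B6–B7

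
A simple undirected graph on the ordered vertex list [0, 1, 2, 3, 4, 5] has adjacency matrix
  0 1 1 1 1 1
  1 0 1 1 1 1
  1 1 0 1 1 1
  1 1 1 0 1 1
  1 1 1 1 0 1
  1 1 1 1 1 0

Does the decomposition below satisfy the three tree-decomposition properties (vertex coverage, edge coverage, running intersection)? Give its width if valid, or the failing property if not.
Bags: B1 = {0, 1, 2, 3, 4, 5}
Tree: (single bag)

Yes; width 5.

Every vertex of G appears in some bag (union = {0, 1, 2, 3, 4, 5}); every edge is covered by a bag; and for each vertex v the set of bags containing v is connected in the bag tree. The decomposition is therefore valid. The largest bag has 6 vertices, so the width is 5.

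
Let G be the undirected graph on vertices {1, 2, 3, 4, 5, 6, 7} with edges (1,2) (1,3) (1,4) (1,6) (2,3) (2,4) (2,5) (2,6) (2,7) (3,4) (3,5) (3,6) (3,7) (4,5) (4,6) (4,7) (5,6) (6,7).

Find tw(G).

A width-4 tree decomposition is:
Bags: B1 = {2, 3, 4, 5, 6}  B2 = {1, 2, 3, 4, 6}  B3 = {2, 3, 4, 6, 7}
Tree: B1–B2, B2–B3
The largest bag has 5 vertices, giving width 4; this decomposition certifies tw(G) ≤ 4. Conversely, {1, 2, 3, 4, 6} is a clique of size 5, and the vertices of any clique must share a bag in every tree decomposition; so some bag has ≥ 5 vertices and tw(G) ≥ 4. Combining the bounds, tw(G) = 4.

4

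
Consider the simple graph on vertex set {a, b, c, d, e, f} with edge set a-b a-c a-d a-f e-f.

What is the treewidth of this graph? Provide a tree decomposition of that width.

Treewidth 1.
One such decomposition:
Bags: B1 = {e, f}  B2 = {a, f}  B3 = {a, d}  B4 = {a, c}  B5 = {a, b}
Tree: B1–B2, B2–B3, B3–B4, B4–B5

Every bag has size at most 2, so the width is 2 − 1 = 1 and tw(G) ≤ 1. G has an edge, so its treewidth is at least 1. Therefore the treewidth is 1.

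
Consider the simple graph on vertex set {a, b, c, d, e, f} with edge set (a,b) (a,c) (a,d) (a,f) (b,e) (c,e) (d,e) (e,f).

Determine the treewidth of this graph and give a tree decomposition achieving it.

Every bag has size at most 3, so the width is 3 − 1 = 2 and tw(G) ≤ 2. The edges d–e–b–a–d form a cycle, so G is not a tree and its treewidth is at least 2. Therefore the treewidth is 2.

Treewidth 2.
Bags: B1 = {a, d, e}  B2 = {a, b, e}  B3 = {a, e, f}  B4 = {a, c, e}
Tree: B1–B2, B2–B3, B3–B4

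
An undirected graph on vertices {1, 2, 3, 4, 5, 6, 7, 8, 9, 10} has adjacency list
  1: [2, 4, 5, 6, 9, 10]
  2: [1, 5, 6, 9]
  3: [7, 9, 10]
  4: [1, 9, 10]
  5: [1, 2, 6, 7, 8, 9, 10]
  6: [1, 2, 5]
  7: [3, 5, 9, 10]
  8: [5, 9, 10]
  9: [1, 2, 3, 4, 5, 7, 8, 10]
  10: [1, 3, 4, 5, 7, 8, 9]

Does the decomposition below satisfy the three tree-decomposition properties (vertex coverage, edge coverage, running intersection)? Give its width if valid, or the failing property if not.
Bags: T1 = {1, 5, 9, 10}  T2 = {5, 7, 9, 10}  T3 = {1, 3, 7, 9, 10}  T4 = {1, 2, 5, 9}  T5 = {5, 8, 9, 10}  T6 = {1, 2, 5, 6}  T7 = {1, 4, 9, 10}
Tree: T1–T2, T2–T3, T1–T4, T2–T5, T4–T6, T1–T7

A tree decomposition must satisfy three properties: every vertex lies in some bag; for every edge, both endpoints lie together in some bag; and for every vertex, the bags containing it form a connected subtree. Here bags containing vertex 1 are not connected in the tree, so the decomposition is invalid.

No — bags containing vertex 1 are not connected in the tree.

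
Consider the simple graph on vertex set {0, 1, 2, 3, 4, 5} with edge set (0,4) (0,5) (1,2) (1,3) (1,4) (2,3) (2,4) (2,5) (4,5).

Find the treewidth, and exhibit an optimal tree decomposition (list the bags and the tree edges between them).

Treewidth 2.
Bags: B1 = {1, 2, 4}  B2 = {1, 2, 3}  B3 = {2, 4, 5}  B4 = {0, 4, 5}
Tree: B1–B2, B1–B3, B3–B4

Each bag holds 3 vertices, so the decomposition has width 2, which upper-bounds the treewidth. For the lower bound, the 3 vertices {0, 4, 5} are pairwise adjacent, and any tree decomposition puts a clique entirely inside one bag — forcing width ≥ 2. Therefore the treewidth is 2.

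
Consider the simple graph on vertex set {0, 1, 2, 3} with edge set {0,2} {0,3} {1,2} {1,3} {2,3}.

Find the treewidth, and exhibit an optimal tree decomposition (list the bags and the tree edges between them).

Treewidth 2.
One optimal decomposition is:
Bags: B1 = {0, 2, 3}  B2 = {1, 2, 3}
Tree: B1–B2

Each bag holds 3 vertices, so the decomposition has width 2, which upper-bounds the treewidth. Conversely, {0, 2, 3} is a clique of size 3, and the vertices of any clique must share a bag in every tree decomposition; so some bag has ≥ 3 vertices and tw(G) ≥ 2. Hence tw(G) = 2 exactly.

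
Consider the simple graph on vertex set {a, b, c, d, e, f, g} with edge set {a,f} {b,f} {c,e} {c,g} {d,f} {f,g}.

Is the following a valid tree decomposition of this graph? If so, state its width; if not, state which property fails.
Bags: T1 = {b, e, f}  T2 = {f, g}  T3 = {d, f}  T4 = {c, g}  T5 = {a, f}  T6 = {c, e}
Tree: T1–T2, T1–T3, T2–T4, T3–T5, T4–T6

A tree decomposition must satisfy three properties: every vertex lies in some bag; for every edge, both endpoints lie together in some bag; and for every vertex, the bags containing it form a connected subtree. Here bags containing vertex e are not connected in the tree, so the decomposition is invalid.

No — bags containing vertex e are not connected in the tree.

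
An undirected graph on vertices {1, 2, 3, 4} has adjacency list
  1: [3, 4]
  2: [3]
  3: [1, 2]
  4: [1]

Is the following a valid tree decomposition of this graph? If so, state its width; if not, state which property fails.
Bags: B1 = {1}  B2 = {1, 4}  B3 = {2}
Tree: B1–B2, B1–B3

No — vertex 3 appears in no bag.

A tree decomposition must satisfy three properties: every vertex lies in some bag; for every edge, both endpoints lie together in some bag; and for every vertex, the bags containing it form a connected subtree. Here vertex 3 appears in no bag, so the decomposition is invalid.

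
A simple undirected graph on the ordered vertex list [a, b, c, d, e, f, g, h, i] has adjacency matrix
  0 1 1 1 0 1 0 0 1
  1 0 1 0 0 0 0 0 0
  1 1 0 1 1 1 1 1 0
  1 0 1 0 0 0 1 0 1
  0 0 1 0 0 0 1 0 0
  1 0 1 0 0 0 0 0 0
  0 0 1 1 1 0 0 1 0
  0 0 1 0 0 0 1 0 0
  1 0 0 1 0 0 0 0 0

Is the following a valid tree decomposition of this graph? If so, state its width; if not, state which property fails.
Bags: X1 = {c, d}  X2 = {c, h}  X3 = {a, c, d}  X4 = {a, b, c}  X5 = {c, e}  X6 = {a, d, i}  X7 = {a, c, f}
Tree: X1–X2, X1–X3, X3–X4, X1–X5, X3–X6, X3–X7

A tree decomposition must satisfy three properties: every vertex lies in some bag; for every edge, both endpoints lie together in some bag; and for every vertex, the bags containing it form a connected subtree. Here vertex g appears in no bag, so the decomposition is invalid.

No — vertex g appears in no bag.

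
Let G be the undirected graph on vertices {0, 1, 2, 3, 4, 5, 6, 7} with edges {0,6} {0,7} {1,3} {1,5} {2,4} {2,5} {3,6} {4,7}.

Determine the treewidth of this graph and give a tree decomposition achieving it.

Each bag holds 3 vertices, so the decomposition has width 2, which upper-bounds the treewidth. For the lower bound, G contains the cycle 6–3–1–5–2–4–7–0–6, so G is not a forest; only forests have treewidth ≤ 1, hence tw(G) ≥ 2. The upper and lower bounds meet at 2, so that is the treewidth.

Treewidth 2.
One optimal decomposition is:
Bags: B1 = {1, 3, 6}  B2 = {1, 5, 6}  B3 = {2, 5, 6}  B4 = {2, 4, 6}  B5 = {4, 6, 7}  B6 = {0, 6, 7}
Tree: B1–B2, B2–B3, B3–B4, B4–B5, B5–B6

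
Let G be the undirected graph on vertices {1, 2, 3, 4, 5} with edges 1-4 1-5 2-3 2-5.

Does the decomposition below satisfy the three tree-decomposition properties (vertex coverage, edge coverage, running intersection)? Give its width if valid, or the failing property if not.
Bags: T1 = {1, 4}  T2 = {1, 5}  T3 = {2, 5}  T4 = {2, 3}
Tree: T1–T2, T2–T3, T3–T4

Yes; width 1.

Checking the three conditions: (i) the bags cover all of {1, 2, 3, 4, 5}; (ii) for each edge, some bag contains both endpoints; (iii) the bags containing any fixed vertex form a subtree. All hold, so the decomposition is valid with width 2 − 1 = 1.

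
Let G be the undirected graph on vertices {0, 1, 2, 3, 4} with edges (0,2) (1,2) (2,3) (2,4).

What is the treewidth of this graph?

A width-1 tree decomposition is:
Bags: B1 = {1, 2}  B2 = {0, 2}  B3 = {2, 3}  B4 = {2, 4}
Tree: B1–B2, B1–B3, B2–B4
Each bag holds 2 vertices, so the decomposition has width 1, which upper-bounds the treewidth. G has an edge, so its treewidth is at least 1. Hence tw(G) = 1 exactly.

1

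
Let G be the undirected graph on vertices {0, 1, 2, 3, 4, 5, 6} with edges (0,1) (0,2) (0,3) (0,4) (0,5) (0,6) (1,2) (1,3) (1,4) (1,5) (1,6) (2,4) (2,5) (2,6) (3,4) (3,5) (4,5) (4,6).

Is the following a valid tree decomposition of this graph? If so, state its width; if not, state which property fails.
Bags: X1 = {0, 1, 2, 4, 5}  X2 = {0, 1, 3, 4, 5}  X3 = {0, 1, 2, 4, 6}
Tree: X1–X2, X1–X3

Checking the three conditions: (i) the bags cover all of {0, 1, 2, 3, 4, 5, 6}; (ii) for each edge, some bag contains both endpoints; (iii) the bags containing any fixed vertex form a subtree. All hold, so the decomposition is valid with width 5 − 1 = 4.

Yes; width 4.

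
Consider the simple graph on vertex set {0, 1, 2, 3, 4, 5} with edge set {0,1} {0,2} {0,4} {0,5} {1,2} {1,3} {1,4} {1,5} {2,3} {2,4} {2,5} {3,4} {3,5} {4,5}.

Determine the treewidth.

A width-4 tree decomposition is:
Bags: B1 = {1, 2, 3, 4, 5}  B2 = {0, 1, 2, 4, 5}
Tree: B1–B2
Each bag holds 5 vertices, so the decomposition has width 4, which upper-bounds the treewidth. For the lower bound, the 5 vertices {0, 1, 2, 4, 5} are pairwise adjacent, and any tree decomposition puts a clique entirely inside one bag — forcing width ≥ 4. Therefore the treewidth is 4.

4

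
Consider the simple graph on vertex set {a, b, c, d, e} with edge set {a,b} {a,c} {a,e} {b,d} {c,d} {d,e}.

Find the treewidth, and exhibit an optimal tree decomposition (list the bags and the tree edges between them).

Treewidth 2.
Bags: B1 = {a, d, e}  B2 = {a, b, d}  B3 = {a, c, d}
Tree: B1–B2, B2–B3

Each bag holds 3 vertices, so the decomposition has width 2, which upper-bounds the treewidth. For the lower bound, G contains the cycle a–e–d–b–a, so G is not a forest; only forests have treewidth ≤ 1, hence tw(G) ≥ 2. The upper and lower bounds meet at 2, so that is the treewidth.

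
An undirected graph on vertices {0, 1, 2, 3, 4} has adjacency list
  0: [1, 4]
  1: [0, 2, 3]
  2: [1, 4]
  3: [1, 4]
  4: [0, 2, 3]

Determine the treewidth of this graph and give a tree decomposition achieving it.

Treewidth 2.
One optimal decomposition is:
Bags: B1 = {0, 1, 4}  B2 = {1, 2, 4}  B3 = {1, 3, 4}
Tree: B1–B2, B2–B3

The largest bag has 3 vertices, giving width 2; this decomposition certifies tw(G) ≤ 2. Since 0–1–2–4–0 is a cycle in G, G is not acyclic. Forests are exactly the graphs of treewidth ≤ 1, so tw(G) ≥ 2. Hence tw(G) = 2 exactly.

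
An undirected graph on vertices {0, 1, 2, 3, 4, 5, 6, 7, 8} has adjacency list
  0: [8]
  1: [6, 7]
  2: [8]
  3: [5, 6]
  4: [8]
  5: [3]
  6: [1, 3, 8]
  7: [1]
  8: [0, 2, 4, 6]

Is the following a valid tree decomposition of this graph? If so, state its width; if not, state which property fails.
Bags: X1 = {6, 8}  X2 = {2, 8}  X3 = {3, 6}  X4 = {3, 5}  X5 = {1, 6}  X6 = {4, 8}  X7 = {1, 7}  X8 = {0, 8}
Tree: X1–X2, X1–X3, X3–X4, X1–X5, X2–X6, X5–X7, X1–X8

Yes; width 1.

Vertex coverage: the bags together contain {0, 1, 2, 3, 4, 5, 6, 7, 8}, the full vertex set. Edge coverage: each edge of G has both endpoints in at least one bag. Running intersection: for every vertex, the bags containing it form a connected subtree. All three properties hold, so this is a valid tree decomposition of width max|bag| − 1 = 1, and hence tw(G) ≤ 1.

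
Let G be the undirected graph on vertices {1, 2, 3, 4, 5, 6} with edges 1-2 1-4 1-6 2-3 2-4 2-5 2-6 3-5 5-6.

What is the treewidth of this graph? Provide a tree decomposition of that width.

Every bag has size at most 3, so the width is 3 − 1 = 2 and tw(G) ≤ 2. Conversely, {1, 2, 4} is a clique of size 3, and the vertices of any clique must share a bag in every tree decomposition; so some bag has ≥ 3 vertices and tw(G) ≥ 2. Combining the bounds, tw(G) = 2.

Treewidth 2.
One such decomposition:
Bags: B1 = {2, 5, 6}  B2 = {2, 3, 5}  B3 = {1, 2, 6}  B4 = {1, 2, 4}
Tree: B1–B2, B1–B3, B3–B4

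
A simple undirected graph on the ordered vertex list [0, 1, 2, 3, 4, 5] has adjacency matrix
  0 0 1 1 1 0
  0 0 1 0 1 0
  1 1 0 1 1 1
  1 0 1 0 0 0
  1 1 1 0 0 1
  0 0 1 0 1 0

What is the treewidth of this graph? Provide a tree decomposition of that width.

Treewidth 2.
Bags: B1 = {1, 2, 4}  B2 = {0, 2, 4}  B3 = {2, 4, 5}  B4 = {0, 2, 3}
Tree: B1–B2, B1–B3, B2–B4

Each bag holds 3 vertices, so the decomposition has width 2, which upper-bounds the treewidth. For the lower bound, the 3 vertices {0, 2, 3} are pairwise adjacent, and any tree decomposition puts a clique entirely inside one bag — forcing width ≥ 2. The upper and lower bounds meet at 2, so that is the treewidth.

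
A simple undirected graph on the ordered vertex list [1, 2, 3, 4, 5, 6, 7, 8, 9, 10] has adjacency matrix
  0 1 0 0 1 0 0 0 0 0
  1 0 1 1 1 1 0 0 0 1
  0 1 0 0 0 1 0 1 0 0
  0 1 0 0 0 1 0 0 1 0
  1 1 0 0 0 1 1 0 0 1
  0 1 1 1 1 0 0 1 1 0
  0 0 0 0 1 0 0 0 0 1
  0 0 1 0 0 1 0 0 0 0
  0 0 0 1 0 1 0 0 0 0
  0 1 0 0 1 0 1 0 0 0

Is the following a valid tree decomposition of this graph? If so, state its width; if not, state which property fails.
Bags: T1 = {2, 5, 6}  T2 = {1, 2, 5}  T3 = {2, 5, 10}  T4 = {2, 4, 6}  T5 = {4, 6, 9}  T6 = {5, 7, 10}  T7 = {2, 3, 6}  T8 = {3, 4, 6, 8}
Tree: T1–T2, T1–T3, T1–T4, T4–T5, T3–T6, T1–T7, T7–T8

No — bags containing vertex 4 are not connected in the tree.

A tree decomposition must satisfy three properties: every vertex lies in some bag; for every edge, both endpoints lie together in some bag; and for every vertex, the bags containing it form a connected subtree. Here bags containing vertex 4 are not connected in the tree, so the decomposition is invalid.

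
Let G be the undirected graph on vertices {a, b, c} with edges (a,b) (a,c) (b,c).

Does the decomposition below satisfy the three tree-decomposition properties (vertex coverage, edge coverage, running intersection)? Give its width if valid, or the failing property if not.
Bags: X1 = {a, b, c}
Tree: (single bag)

Vertex coverage: the bags together contain {a, b, c}, the full vertex set. Edge coverage: each edge of G has both endpoints in at least one bag. Running intersection: for every vertex, the bags containing it form a connected subtree. All three properties hold, so this is a valid tree decomposition of width max|bag| − 1 = 2, and hence tw(G) ≤ 2.

Yes; width 2.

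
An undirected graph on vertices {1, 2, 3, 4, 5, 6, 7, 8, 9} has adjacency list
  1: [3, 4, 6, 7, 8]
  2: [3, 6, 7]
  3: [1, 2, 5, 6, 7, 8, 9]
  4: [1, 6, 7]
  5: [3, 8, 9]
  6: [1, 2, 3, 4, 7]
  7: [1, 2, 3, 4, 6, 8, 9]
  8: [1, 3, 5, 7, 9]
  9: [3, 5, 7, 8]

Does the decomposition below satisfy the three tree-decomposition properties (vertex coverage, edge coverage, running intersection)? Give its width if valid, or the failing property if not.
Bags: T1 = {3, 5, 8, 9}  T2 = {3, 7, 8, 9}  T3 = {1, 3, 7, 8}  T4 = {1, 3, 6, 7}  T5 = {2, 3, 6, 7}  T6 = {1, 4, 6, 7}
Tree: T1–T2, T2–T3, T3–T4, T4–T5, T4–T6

Yes; width 3.

Every vertex of G appears in some bag (union = {1, 2, 3, 4, 5, 6, 7, 8, 9}); every edge is covered by a bag; and for each vertex v the set of bags containing v is connected in the bag tree. The decomposition is therefore valid. The largest bag has 4 vertices, so the width is 3.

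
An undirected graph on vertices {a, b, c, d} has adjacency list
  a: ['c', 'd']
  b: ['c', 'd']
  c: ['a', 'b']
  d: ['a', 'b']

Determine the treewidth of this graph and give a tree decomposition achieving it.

Each bag holds 3 vertices, so the decomposition has width 2, which upper-bounds the treewidth. For the lower bound, G contains the cycle a–d–b–c–a, so G is not a forest; only forests have treewidth ≤ 1, hence tw(G) ≥ 2. Therefore the treewidth is 2.

Treewidth 2.
One such decomposition:
Bags: B1 = {a, b, d}  B2 = {a, b, c}
Tree: B1–B2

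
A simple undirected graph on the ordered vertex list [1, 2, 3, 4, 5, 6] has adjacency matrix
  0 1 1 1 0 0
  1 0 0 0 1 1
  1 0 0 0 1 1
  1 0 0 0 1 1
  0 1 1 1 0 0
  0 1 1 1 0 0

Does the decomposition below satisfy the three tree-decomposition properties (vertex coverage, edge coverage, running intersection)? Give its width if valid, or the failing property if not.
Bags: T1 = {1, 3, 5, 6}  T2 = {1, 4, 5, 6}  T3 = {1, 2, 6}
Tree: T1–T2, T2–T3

A tree decomposition must satisfy three properties: every vertex lies in some bag; for every edge, both endpoints lie together in some bag; and for every vertex, the bags containing it form a connected subtree. Here edge (5,2) lies in no bag, so the decomposition is invalid.

No — edge (5,2) lies in no bag.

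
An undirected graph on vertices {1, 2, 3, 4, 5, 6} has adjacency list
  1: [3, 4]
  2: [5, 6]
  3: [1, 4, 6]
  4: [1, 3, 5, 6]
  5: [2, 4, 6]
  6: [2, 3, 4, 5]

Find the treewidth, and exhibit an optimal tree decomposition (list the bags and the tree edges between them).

Every bag has size at most 3, so the width is 3 − 1 = 2 and tw(G) ≤ 2. For the lower bound, the 3 vertices {2, 5, 6} are pairwise adjacent, and any tree decomposition puts a clique entirely inside one bag — forcing width ≥ 2. Combining the bounds, tw(G) = 2.

Treewidth 2.
One optimal decomposition is:
Bags: B1 = {3, 4, 6}  B2 = {4, 5, 6}  B3 = {2, 5, 6}  B4 = {1, 3, 4}
Tree: B1–B2, B2–B3, B1–B4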